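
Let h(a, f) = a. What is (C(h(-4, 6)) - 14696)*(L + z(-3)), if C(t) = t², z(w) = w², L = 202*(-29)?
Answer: 85863320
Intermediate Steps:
L = -5858
(C(h(-4, 6)) - 14696)*(L + z(-3)) = ((-4)² - 14696)*(-5858 + (-3)²) = (16 - 14696)*(-5858 + 9) = -14680*(-5849) = 85863320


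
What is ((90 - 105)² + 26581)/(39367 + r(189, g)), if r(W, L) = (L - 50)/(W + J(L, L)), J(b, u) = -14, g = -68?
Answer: 4691050/6889107 ≈ 0.68094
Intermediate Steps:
r(W, L) = (-50 + L)/(-14 + W) (r(W, L) = (L - 50)/(W - 14) = (-50 + L)/(-14 + W))
((90 - 105)² + 26581)/(39367 + r(189, g)) = ((90 - 105)² + 26581)/(39367 + (-50 - 68)/(-14 + 189)) = ((-15)² + 26581)/(39367 - 118/175) = (225 + 26581)/(39367 + (1/175)*(-118)) = 26806/(39367 - 118/175) = 26806/(6889107/175) = 26806*(175/6889107) = 4691050/6889107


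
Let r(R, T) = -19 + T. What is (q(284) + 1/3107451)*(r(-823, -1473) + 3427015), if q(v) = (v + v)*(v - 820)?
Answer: -1080246947316188527/1035817 ≈ -1.0429e+12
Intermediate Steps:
q(v) = 2*v*(-820 + v) (q(v) = (2*v)*(-820 + v) = 2*v*(-820 + v))
(q(284) + 1/3107451)*(r(-823, -1473) + 3427015) = (2*284*(-820 + 284) + 1/3107451)*((-19 - 1473) + 3427015) = (2*284*(-536) + 1/3107451)*(-1492 + 3427015) = (-304448 + 1/3107451)*3425523 = -946057242047/3107451*3425523 = -1080246947316188527/1035817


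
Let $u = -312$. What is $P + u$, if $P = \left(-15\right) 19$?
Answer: $-597$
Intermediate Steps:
$P = -285$
$P + u = -285 - 312 = -597$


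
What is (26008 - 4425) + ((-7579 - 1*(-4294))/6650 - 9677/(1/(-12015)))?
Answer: 154666680883/1330 ≈ 1.1629e+8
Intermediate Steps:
(26008 - 4425) + ((-7579 - 1*(-4294))/6650 - 9677/(1/(-12015))) = 21583 + ((-7579 + 4294)*(1/6650) - 9677/(-1/12015)) = 21583 + (-3285*1/6650 - 9677*(-12015)) = 21583 + (-657/1330 + 116269155) = 21583 + 154637975493/1330 = 154666680883/1330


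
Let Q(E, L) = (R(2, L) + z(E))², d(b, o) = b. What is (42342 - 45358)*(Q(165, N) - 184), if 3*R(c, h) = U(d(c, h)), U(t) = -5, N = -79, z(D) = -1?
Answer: 4801472/9 ≈ 5.3350e+5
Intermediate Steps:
R(c, h) = -5/3 (R(c, h) = (⅓)*(-5) = -5/3)
Q(E, L) = 64/9 (Q(E, L) = (-5/3 - 1)² = (-8/3)² = 64/9)
(42342 - 45358)*(Q(165, N) - 184) = (42342 - 45358)*(64/9 - 184) = -3016*(-1592/9) = 4801472/9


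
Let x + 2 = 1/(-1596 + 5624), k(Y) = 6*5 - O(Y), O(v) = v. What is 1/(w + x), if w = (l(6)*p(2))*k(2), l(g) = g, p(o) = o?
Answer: 4028/1345353 ≈ 0.0029940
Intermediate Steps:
k(Y) = 30 - Y (k(Y) = 6*5 - Y = 30 - Y)
x = -8055/4028 (x = -2 + 1/(-1596 + 5624) = -2 + 1/4028 = -8055/4028 ≈ -1.9998)
w = 336 (w = (6*2)*(30 - 1*2) = 12*(30 - 2) = 12*28 = 336)
1/(w + x) = 1/(336 - 8055/4028) = 1/(1345353/4028) = 4028/1345353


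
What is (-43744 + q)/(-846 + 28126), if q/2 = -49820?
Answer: -17923/3410 ≈ -5.2560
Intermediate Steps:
q = -99640 (q = 2*(-49820) = -99640)
(-43744 + q)/(-846 + 28126) = (-43744 - 99640)/(-846 + 28126) = -143384/27280 = -143384*1/27280 = -17923/3410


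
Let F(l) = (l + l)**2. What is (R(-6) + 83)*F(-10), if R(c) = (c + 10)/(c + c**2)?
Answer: 99760/3 ≈ 33253.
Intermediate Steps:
F(l) = 4*l**2 (F(l) = (2*l)**2 = 4*l**2)
R(c) = (10 + c)/(c + c**2)
(R(-6) + 83)*F(-10) = ((10 - 6)/((-6)*(1 - 6)) + 83)*(4*(-10)**2) = (-1/6*4/(-5) + 83)*(4*100) = (-1/6*(-1/5)*4 + 83)*400 = (2/15 + 83)*400 = (1247/15)*400 = 99760/3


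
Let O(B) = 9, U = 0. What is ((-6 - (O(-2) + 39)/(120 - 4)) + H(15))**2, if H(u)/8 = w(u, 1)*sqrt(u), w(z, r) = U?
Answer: 34596/841 ≈ 41.137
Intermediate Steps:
w(z, r) = 0
H(u) = 0 (H(u) = 8*(0*sqrt(u)) = 8*0 = 0)
((-6 - (O(-2) + 39)/(120 - 4)) + H(15))**2 = ((-6 - (9 + 39)/(120 - 4)) + 0)**2 = ((-6 - 48/116) + 0)**2 = ((-6 - 1*12/29) + 0)**2 = ((-6 - 12/29) + 0)**2 = (-186/29 + 0)**2 = (-186/29)**2 = 34596/841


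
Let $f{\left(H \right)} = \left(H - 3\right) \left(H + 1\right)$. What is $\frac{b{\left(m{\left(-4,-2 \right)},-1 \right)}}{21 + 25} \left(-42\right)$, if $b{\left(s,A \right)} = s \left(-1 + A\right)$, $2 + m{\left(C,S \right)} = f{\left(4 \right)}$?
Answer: $\frac{126}{23} \approx 5.4783$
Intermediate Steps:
$f{\left(H \right)} = \left(1 + H\right) \left(-3 + H\right)$ ($f{\left(H \right)} = \left(-3 + H\right) \left(1 + H\right) = \left(1 + H\right) \left(-3 + H\right)$)
$m{\left(C,S \right)} = 3$ ($m{\left(C,S \right)} = -2 - \left(11 - 16\right) = -2 - -5 = -2 + 5 = 3$)
$\frac{b{\left(m{\left(-4,-2 \right)},-1 \right)}}{21 + 25} \left(-42\right) = \frac{3 \left(-1 - 1\right)}{21 + 25} \left(-42\right) = \frac{3 \left(-2\right)}{46} \left(-42\right) = \frac{1}{46} \left(-6\right) \left(-42\right) = \left(- \frac{3}{23}\right) \left(-42\right) = \frac{126}{23}$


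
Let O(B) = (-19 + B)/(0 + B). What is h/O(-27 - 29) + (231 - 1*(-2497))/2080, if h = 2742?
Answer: 2663273/1300 ≈ 2048.7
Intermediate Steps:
O(B) = (-19 + B)/B
h/O(-27 - 29) + (231 - 1*(-2497))/2080 = 2742/(((-19 + (-27 - 29))/(-27 - 29))) + (231 - 1*(-2497))/2080 = 2742/(((-19 - 56)/(-56))) + (231 + 2497)*(1/2080) = 2742/((-1/56*(-75))) + 2728*(1/2080) = 2742/(75/56) + 341/260 = 2742*(56/75) + 341/260 = 51184/25 + 341/260 = 2663273/1300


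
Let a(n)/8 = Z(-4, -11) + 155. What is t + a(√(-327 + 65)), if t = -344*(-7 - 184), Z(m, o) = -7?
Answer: 66888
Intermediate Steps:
a(n) = 1184 (a(n) = 8*(-7 + 155) = 8*148 = 1184)
t = 65704 (t = -344*(-191) = 65704)
t + a(√(-327 + 65)) = 65704 + 1184 = 66888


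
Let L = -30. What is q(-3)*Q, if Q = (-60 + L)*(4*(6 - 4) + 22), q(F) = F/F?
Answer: -2700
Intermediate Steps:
q(F) = 1
Q = -2700 (Q = (-60 - 30)*(4*(6 - 4) + 22) = -90*(4*2 + 22) = -90*(8 + 22) = -90*30 = -2700)
q(-3)*Q = 1*(-2700) = -2700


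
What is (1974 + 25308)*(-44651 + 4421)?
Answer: -1097554860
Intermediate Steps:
(1974 + 25308)*(-44651 + 4421) = 27282*(-40230) = -1097554860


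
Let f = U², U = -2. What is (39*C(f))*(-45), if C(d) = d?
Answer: -7020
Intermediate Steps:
f = 4 (f = (-2)² = 4)
(39*C(f))*(-45) = (39*4)*(-45) = 156*(-45) = -7020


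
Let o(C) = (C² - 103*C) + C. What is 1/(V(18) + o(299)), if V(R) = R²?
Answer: 1/59227 ≈ 1.6884e-5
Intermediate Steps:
o(C) = C² - 102*C
1/(V(18) + o(299)) = 1/(18² + 299*(-102 + 299)) = 1/(324 + 299*197) = 1/(324 + 58903) = 1/59227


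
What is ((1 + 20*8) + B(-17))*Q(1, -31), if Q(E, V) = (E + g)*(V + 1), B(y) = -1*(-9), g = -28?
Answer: 137700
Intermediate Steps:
B(y) = 9
Q(E, V) = (1 + V)*(-28 + E) (Q(E, V) = (E - 28)*(V + 1) = (-28 + E)*(1 + V) = (1 + V)*(-28 + E))
((1 + 20*8) + B(-17))*Q(1, -31) = ((1 + 20*8) + 9)*(-28 + 1 - 28*(-31) + 1*(-31)) = ((1 + 160) + 9)*(-28 + 1 + 868 - 31) = (161 + 9)*810 = 170*810 = 137700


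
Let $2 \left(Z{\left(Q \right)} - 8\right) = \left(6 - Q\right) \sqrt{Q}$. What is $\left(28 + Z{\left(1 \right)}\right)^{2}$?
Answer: $\frac{5929}{4} \approx 1482.3$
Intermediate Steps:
$Z{\left(Q \right)} = 8 + \frac{\sqrt{Q} \left(6 - Q\right)}{2}$ ($Z{\left(Q \right)} = 8 + \frac{\left(6 - Q\right) \sqrt{Q}}{2} = 8 + \frac{\sqrt{Q} \left(6 - Q\right)}{2}$)
$\left(28 + Z{\left(1 \right)}\right)^{2} = \left(28 + \left(8 + 3 \sqrt{1} - \frac{1^{\frac{3}{2}}}{2}\right)\right)^{2} = \left(28 + \left(8 + 3 \cdot 1 - \frac{1}{2}\right)\right)^{2} = \left(28 + \left(8 + 3 - \frac{1}{2}\right)\right)^{2} = \left(28 + \frac{21}{2}\right)^{2} = \left(\frac{77}{2}\right)^{2} = \frac{5929}{4}$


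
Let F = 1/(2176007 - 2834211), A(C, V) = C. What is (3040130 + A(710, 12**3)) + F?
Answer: 2001493051359/658204 ≈ 3.0408e+6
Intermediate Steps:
F = -1/658204 (F = 1/(-658204) = -1/658204 ≈ -1.5193e-6)
(3040130 + A(710, 12**3)) + F = (3040130 + 710) - 1/658204 = 3040840 - 1/658204 = 2001493051359/658204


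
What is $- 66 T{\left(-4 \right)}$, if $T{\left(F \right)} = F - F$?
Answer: $0$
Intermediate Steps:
$T{\left(F \right)} = 0$
$- 66 T{\left(-4 \right)} = \left(-66\right) 0 = 0$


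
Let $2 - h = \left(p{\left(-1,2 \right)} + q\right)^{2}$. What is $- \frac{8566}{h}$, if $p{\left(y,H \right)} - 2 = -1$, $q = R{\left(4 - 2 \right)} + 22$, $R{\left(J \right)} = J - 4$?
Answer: $\frac{8566}{439} \approx 19.513$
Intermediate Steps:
$R{\left(J \right)} = -4 + J$
$q = 20$ ($q = \left(-4 + \left(4 - 2\right)\right) + 22 = \left(-4 + 2\right) + 22 = -2 + 22 = 20$)
$p{\left(y,H \right)} = 1$ ($p{\left(y,H \right)} = 2 - 1 = 1$)
$h = -439$ ($h = 2 - \left(1 + 20\right)^{2} = 2 - 21^{2} = 2 - 441 = -439$)
$- \frac{8566}{h} = - \frac{8566}{-439} = \left(-8566\right) \left(- \frac{1}{439}\right) = \frac{8566}{439}$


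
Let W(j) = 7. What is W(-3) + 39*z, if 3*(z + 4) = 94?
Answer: 1073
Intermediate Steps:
z = 82/3 (z = -4 + (⅓)*94 = -4 + 94/3 = 82/3 ≈ 27.333)
W(-3) + 39*z = 7 + 39*(82/3) = 7 + 1066 = 1073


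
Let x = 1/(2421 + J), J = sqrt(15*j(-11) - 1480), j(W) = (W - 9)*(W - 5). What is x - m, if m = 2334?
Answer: -13672385193/5857921 - 2*sqrt(830)/5857921 ≈ -2334.0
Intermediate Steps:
j(W) = (-9 + W)*(-5 + W)
J = 2*sqrt(830) (J = sqrt(15*(45 + (-11)**2 - 14*(-11)) - 1480) = sqrt(15*(45 + 121 + 154) - 1480) = sqrt(15*320 - 1480) = sqrt(4800 - 1480) = sqrt(3320) = 2*sqrt(830) ≈ 57.619)
x = 1/(2421 + 2*sqrt(830)) ≈ 0.00040345
x - m = (2421/5857921 - 2*sqrt(830)/5857921) - 1*2334 = (2421/5857921 - 2*sqrt(830)/5857921) - 2334 = -13672385193/5857921 - 2*sqrt(830)/5857921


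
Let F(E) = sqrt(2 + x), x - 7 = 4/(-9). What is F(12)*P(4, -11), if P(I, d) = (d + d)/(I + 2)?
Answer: -11*sqrt(77)/9 ≈ -10.725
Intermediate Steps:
P(I, d) = 2*d/(2 + I) (P(I, d) = (2*d)/(2 + I) = 2*d/(2 + I))
x = 59/9 (x = 7 + 4/(-9) = 7 + 4*(-1/9) = 7 - 4/9 = 59/9 ≈ 6.5556)
F(E) = sqrt(77)/3 (F(E) = sqrt(2 + 59/9) = sqrt(77/9) = sqrt(77)/3)
F(12)*P(4, -11) = (sqrt(77)/3)*(2*(-11)/(2 + 4)) = (sqrt(77)/3)*(2*(-11)/6) = (sqrt(77)/3)*(2*(-11)*(1/6)) = (sqrt(77)/3)*(-11/3) = -11*sqrt(77)/9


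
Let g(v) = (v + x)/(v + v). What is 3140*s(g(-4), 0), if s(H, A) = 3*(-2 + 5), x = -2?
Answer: 28260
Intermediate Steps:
g(v) = (-2 + v)/(2*v) (g(v) = (v - 2)/(v + v) = (-2 + v)/((2*v)) = (-2 + v)*(1/(2*v)) = (-2 + v)/(2*v))
s(H, A) = 9 (s(H, A) = 3*3 = 9)
3140*s(g(-4), 0) = 3140*9 = 28260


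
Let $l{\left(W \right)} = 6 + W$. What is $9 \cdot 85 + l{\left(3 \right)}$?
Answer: $774$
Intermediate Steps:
$9 \cdot 85 + l{\left(3 \right)} = 9 \cdot 85 + \left(6 + 3\right) = 765 + 9 = 774$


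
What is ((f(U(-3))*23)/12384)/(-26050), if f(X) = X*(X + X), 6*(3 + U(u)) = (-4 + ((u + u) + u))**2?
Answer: -524423/5806857600 ≈ -9.0311e-5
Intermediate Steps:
U(u) = -3 + (-4 + 3*u)**2/6 (U(u) = -3 + (-4 + ((u + u) + u))**2/6 = -3 + (-4 + (2*u + u))**2/6 = -3 + (-4 + 3*u)**2/6)
f(X) = 2*X**2 (f(X) = X*(2*X) = 2*X**2)
((f(U(-3))*23)/12384)/(-26050) = (((2*(-3 + (-4 + 3*(-3))**2/6)**2)*23)/12384)/(-26050) = (((2*(-3 + (-4 - 9)**2/6)**2)*23)*(1/12384))*(-1/26050) = (((2*(-3 + (1/6)*(-13)**2)**2)*23)*(1/12384))*(-1/26050) = (((2*(-3 + (1/6)*169)**2)*23)*(1/12384))*(-1/26050) = (((2*(-3 + 169/6)**2)*23)*(1/12384))*(-1/26050) = (((2*(151/6)**2)*23)*(1/12384))*(-1/26050) = (((2*(22801/36))*23)*(1/12384))*(-1/26050) = (((22801/18)*23)*(1/12384))*(-1/26050) = ((524423/18)*(1/12384))*(-1/26050) = (524423/222912)*(-1/26050) = -524423/5806857600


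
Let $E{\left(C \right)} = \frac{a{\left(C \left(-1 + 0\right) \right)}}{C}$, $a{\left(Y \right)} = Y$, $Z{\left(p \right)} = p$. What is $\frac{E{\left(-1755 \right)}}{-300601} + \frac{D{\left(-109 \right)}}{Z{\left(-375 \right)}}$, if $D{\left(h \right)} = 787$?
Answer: $- \frac{236572612}{112725375} \approx -2.0987$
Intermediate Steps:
$E{\left(C \right)} = -1$ ($E{\left(C \right)} = \frac{C \left(-1 + 0\right)}{C} = \frac{C \left(-1\right)}{C} = \frac{\left(-1\right) C}{C} = -1$)
$\frac{E{\left(-1755 \right)}}{-300601} + \frac{D{\left(-109 \right)}}{Z{\left(-375 \right)}} = - \frac{1}{-300601} + \frac{787}{-375} = \left(-1\right) \left(- \frac{1}{300601}\right) + 787 \left(- \frac{1}{375}\right) = \frac{1}{300601} - \frac{787}{375} = - \frac{236572612}{112725375}$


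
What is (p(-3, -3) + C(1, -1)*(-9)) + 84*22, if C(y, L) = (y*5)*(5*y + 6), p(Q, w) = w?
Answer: 1350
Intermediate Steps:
C(y, L) = 5*y*(6 + 5*y) (C(y, L) = (5*y)*(6 + 5*y) = 5*y*(6 + 5*y))
(p(-3, -3) + C(1, -1)*(-9)) + 84*22 = (-3 + (5*1*(6 + 5*1))*(-9)) + 84*22 = (-3 + (5*1*(6 + 5))*(-9)) + 1848 = (-3 + (5*1*11)*(-9)) + 1848 = (-3 + 55*(-9)) + 1848 = (-3 - 495) + 1848 = -498 + 1848 = 1350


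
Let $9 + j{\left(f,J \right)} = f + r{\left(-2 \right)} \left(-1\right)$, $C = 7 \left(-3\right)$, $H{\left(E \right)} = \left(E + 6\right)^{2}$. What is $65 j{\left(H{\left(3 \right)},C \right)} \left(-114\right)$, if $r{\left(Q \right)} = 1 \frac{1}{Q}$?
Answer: $-537225$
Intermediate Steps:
$H{\left(E \right)} = \left(6 + E\right)^{2}$
$r{\left(Q \right)} = \frac{1}{Q}$
$C = -21$
$j{\left(f,J \right)} = - \frac{17}{2} + f$ ($j{\left(f,J \right)} = -9 + \left(f + \frac{1}{-2} \left(-1\right)\right) = -9 + \left(f - - \frac{1}{2}\right) = -9 + \left(f + \frac{1}{2}\right) = -9 + \left(\frac{1}{2} + f\right) = - \frac{17}{2} + f$)
$65 j{\left(H{\left(3 \right)},C \right)} \left(-114\right) = 65 \left(- \frac{17}{2} + \left(6 + 3\right)^{2}\right) \left(-114\right) = 65 \left(- \frac{17}{2} + 9^{2}\right) \left(-114\right) = 65 \left(- \frac{17}{2} + 81\right) \left(-114\right) = 65 \cdot \frac{145}{2} \left(-114\right) = \frac{9425}{2} \left(-114\right) = -537225$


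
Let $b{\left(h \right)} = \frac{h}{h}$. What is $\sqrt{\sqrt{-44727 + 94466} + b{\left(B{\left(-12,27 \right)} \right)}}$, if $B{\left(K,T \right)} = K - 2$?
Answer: $\sqrt{1 + \sqrt{49739}} \approx 14.967$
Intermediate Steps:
$B{\left(K,T \right)} = -2 + K$
$b{\left(h \right)} = 1$
$\sqrt{\sqrt{-44727 + 94466} + b{\left(B{\left(-12,27 \right)} \right)}} = \sqrt{\sqrt{-44727 + 94466} + 1} = \sqrt{\sqrt{49739} + 1} = \sqrt{1 + \sqrt{49739}}$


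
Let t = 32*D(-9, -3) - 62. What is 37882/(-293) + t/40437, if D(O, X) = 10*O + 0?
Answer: -1532696440/11848041 ≈ -129.36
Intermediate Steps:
D(O, X) = 10*O
t = -2942 (t = 32*(10*(-9)) - 62 = 32*(-90) - 62 = -2880 - 62 = -2942)
37882/(-293) + t/40437 = 37882/(-293) - 2942/40437 = 37882*(-1/293) - 2942*1/40437 = -37882/293 - 2942/40437 = -1532696440/11848041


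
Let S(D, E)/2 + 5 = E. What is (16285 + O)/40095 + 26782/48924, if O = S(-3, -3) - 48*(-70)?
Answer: 1395167/1345410 ≈ 1.0370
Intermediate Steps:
S(D, E) = -10 + 2*E
O = 3344 (O = (-10 + 2*(-3)) - 48*(-70) = (-10 - 6) + 3360 = -16 + 3360 = 3344)
(16285 + O)/40095 + 26782/48924 = (16285 + 3344)/40095 + 26782/48924 = 19629*(1/40095) + 26782*(1/48924) = 727/1485 + 13391/24462 = 1395167/1345410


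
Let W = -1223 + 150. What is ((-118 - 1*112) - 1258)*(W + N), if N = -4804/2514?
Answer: 670176848/419 ≈ 1.5995e+6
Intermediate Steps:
N = -2402/1257 (N = -4804*1/2514 = -2402/1257 ≈ -1.9109)
W = -1073
((-118 - 1*112) - 1258)*(W + N) = ((-118 - 1*112) - 1258)*(-1073 - 2402/1257) = ((-118 - 112) - 1258)*(-1351163/1257) = (-230 - 1258)*(-1351163/1257) = -1488*(-1351163/1257) = 670176848/419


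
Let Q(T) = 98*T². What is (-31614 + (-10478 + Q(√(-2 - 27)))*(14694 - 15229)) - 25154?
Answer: 7069432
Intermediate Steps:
(-31614 + (-10478 + Q(√(-2 - 27)))*(14694 - 15229)) - 25154 = (-31614 + (-10478 + 98*(√(-2 - 27))²)*(14694 - 15229)) - 25154 = (-31614 + (-10478 + 98*(√(-29))²)*(-535)) - 25154 = (-31614 + (-10478 + 98*(I*√29)²)*(-535)) - 25154 = (-31614 + (-10478 + 98*(-29))*(-535)) - 25154 = (-31614 + (-10478 - 2842)*(-535)) - 25154 = (-31614 - 13320*(-535)) - 25154 = (-31614 + 7126200) - 25154 = 7094586 - 25154 = 7069432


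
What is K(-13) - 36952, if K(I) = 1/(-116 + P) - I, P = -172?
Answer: -10638433/288 ≈ -36939.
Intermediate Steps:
K(I) = -1/288 - I (K(I) = 1/(-116 - 172) - I = 1/(-288) - I = -1/288 - I)
K(-13) - 36952 = (-1/288 - 1*(-13)) - 36952 = (-1/288 + 13) - 36952 = 3743/288 - 36952 = -10638433/288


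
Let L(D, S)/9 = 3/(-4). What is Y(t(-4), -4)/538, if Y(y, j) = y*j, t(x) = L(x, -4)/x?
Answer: -27/2152 ≈ -0.012546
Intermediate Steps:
L(D, S) = -27/4 (L(D, S) = 9*(3/(-4)) = 9*(3*(-¼)) = 9*(-¾) = -27/4)
t(x) = -27/(4*x)
Y(y, j) = j*y
Y(t(-4), -4)/538 = -(-27)/(-4)/538 = -(-27)*(-1)/4*(1/538) = -4*27/16*(1/538) = -27/4*1/538 = -27/2152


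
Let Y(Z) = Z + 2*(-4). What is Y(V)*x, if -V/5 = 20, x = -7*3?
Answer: 2268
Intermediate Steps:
x = -21
V = -100 (V = -5*20 = -100)
Y(Z) = -8 + Z (Y(Z) = Z - 8 = -8 + Z)
Y(V)*x = (-8 - 100)*(-21) = -108*(-21) = 2268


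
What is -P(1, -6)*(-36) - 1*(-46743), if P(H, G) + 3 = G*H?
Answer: 46419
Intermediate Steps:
P(H, G) = -3 + G*H
-P(1, -6)*(-36) - 1*(-46743) = -(-3 - 6*1)*(-36) - 1*(-46743) = -(-3 - 6)*(-36) + 46743 = -1*(-9)*(-36) + 46743 = 9*(-36) + 46743 = -324 + 46743 = 46419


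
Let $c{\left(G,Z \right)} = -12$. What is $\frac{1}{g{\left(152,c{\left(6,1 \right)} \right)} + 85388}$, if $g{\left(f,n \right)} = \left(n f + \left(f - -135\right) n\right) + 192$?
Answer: $\frac{1}{80312} \approx 1.2451 \cdot 10^{-5}$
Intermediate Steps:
$g{\left(f,n \right)} = 192 + f n + n \left(135 + f\right)$ ($g{\left(f,n \right)} = \left(f n + \left(f + 135\right) n\right) + 192 = \left(f n + \left(135 + f\right) n\right) + 192 = \left(f n + n \left(135 + f\right)\right) + 192 = 192 + f n + n \left(135 + f\right)$)
$\frac{1}{g{\left(152,c{\left(6,1 \right)} \right)} + 85388} = \frac{1}{\left(192 + 135 \left(-12\right) + 2 \cdot 152 \left(-12\right)\right) + 85388} = \frac{1}{\left(192 - 1620 - 3648\right) + 85388} = \frac{1}{-5076 + 85388} = \frac{1}{80312}$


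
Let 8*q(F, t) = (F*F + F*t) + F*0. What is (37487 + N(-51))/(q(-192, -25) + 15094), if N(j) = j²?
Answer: 20044/10151 ≈ 1.9746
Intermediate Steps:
q(F, t) = F²/8 + F*t/8 (q(F, t) = ((F*F + F*t) + F*0)/8 = ((F² + F*t) + 0)/8 = (F² + F*t)/8 = F²/8 + F*t/8)
(37487 + N(-51))/(q(-192, -25) + 15094) = (37487 + (-51)²)/((⅛)*(-192)*(-192 - 25) + 15094) = (37487 + 2601)/((⅛)*(-192)*(-217) + 15094) = 40088/(5208 + 15094) = 40088/20302 = 40088*(1/20302) = 20044/10151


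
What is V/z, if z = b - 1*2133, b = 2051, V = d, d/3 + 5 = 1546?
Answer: -4623/82 ≈ -56.378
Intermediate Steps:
d = 4623 (d = -15 + 3*1546 = -15 + 4638 = 4623)
V = 4623
z = -82 (z = 2051 - 1*2133 = 2051 - 2133 = -82)
V/z = 4623/(-82) = 4623*(-1/82) = -4623/82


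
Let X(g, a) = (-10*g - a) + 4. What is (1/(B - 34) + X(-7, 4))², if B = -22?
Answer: 15358561/3136 ≈ 4897.5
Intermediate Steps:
X(g, a) = 4 - a - 10*g (X(g, a) = (-a - 10*g) + 4 = 4 - a - 10*g)
(1/(B - 34) + X(-7, 4))² = (1/(-22 - 34) + (4 - 1*4 - 10*(-7)))² = (1/(-56) + (4 - 4 + 70))² = (-1/56 + 70)² = (3919/56)² = 15358561/3136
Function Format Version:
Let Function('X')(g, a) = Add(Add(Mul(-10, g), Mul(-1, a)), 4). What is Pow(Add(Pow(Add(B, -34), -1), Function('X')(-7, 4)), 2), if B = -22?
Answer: Rational(15358561, 3136) ≈ 4897.5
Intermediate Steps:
Function('X')(g, a) = Add(4, Mul(-1, a), Mul(-10, g)) (Function('X')(g, a) = Add(Add(Mul(-1, a), Mul(-10, g)), 4) = Add(4, Mul(-1, a), Mul(-10, g)))
Pow(Add(Pow(Add(B, -34), -1), Function('X')(-7, 4)), 2) = Pow(Add(Pow(Add(-22, -34), -1), Add(4, Mul(-1, 4), Mul(-10, -7))), 2) = Pow(Add(Pow(-56, -1), Add(4, -4, 70)), 2) = Pow(Add(Rational(-1, 56), 70), 2) = Pow(Rational(3919, 56), 2) = Rational(15358561, 3136)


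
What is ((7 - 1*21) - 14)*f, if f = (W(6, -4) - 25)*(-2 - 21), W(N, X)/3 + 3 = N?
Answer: -10304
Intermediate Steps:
W(N, X) = -9 + 3*N
f = 368 (f = ((-9 + 3*6) - 25)*(-2 - 21) = ((-9 + 18) - 25)*(-23) = (9 - 25)*(-23) = -16*(-23) = 368)
((7 - 1*21) - 14)*f = ((7 - 1*21) - 14)*368 = ((7 - 21) - 14)*368 = (-14 - 14)*368 = -28*368 = -10304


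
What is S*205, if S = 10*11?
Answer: 22550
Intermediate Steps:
S = 110
S*205 = 110*205 = 22550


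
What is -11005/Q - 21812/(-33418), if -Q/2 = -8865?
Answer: 270881/8464302 ≈ 0.032003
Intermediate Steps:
Q = 17730 (Q = -2*(-8865) = 17730)
-11005/Q - 21812/(-33418) = -11005/17730 - 21812/(-33418) = -11005*1/17730 - 21812*(-1/33418) = -2201/3546 + 1558/2387 = 270881/8464302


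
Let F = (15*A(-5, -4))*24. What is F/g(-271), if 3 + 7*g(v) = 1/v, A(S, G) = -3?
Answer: 1024380/407 ≈ 2516.9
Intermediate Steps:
g(v) = -3/7 + 1/(7*v)
F = -1080 (F = (15*(-3))*24 = -45*24 = -1080)
F/g(-271) = -1080*(-1897/(1 - 3*(-271))) = -1080*(-1897/(1 + 813)) = -1080/((⅐)*(-1/271)*814) = -1080/(-814/1897) = -1080*(-1897/814) = 1024380/407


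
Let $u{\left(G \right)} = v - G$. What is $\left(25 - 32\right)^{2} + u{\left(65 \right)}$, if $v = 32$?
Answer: $16$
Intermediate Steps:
$u{\left(G \right)} = 32 - G$
$\left(25 - 32\right)^{2} + u{\left(65 \right)} = \left(25 - 32\right)^{2} + \left(32 - 65\right) = \left(-7\right)^{2} + \left(32 - 65\right) = 49 - 33 = 16$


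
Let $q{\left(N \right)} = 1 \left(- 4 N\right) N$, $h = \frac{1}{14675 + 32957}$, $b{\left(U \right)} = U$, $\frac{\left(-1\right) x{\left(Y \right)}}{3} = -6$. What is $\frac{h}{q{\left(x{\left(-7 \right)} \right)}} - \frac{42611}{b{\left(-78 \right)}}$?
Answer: $\frac{33723368063}{61731072} \approx 546.29$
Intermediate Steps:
$x{\left(Y \right)} = 18$ ($x{\left(Y \right)} = \left(-3\right) \left(-6\right) = 18$)
$h = \frac{1}{47632} \approx 2.0994 \cdot 10^{-5}$
$q{\left(N \right)} = - 4 N^{2}$ ($q{\left(N \right)} = - 4 N N = - 4 N^{2}$)
$\frac{h}{q{\left(x{\left(-7 \right)} \right)}} - \frac{42611}{b{\left(-78 \right)}} = \frac{1}{47632 \left(- 4 \cdot 18^{2}\right)} - \frac{42611}{-78} = \frac{1}{47632 \left(\left(-4\right) 324\right)} - - \frac{42611}{78} = \frac{1}{47632 \left(-1296\right)} + \frac{42611}{78} = \frac{1}{47632} \left(- \frac{1}{1296}\right) + \frac{42611}{78} = - \frac{1}{61731072} + \frac{42611}{78} = \frac{33723368063}{61731072}$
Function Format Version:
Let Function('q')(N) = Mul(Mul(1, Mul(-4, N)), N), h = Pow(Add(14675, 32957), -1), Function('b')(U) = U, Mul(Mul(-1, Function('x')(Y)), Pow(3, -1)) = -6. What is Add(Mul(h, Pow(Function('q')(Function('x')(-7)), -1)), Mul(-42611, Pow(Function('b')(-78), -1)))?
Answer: Rational(33723368063, 61731072) ≈ 546.29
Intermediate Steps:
Function('x')(Y) = 18 (Function('x')(Y) = Mul(-3, -6) = 18)
h = Rational(1, 47632) (h = Pow(47632, -1) = Rational(1, 47632) ≈ 2.0994e-5)
Function('q')(N) = Mul(-4, Pow(N, 2)) (Function('q')(N) = Mul(Mul(-4, N), N) = Mul(-4, Pow(N, 2)))
Add(Mul(h, Pow(Function('q')(Function('x')(-7)), -1)), Mul(-42611, Pow(Function('b')(-78), -1))) = Add(Mul(Rational(1, 47632), Pow(Mul(-4, Pow(18, 2)), -1)), Mul(-42611, Pow(-78, -1))) = Add(Mul(Rational(1, 47632), Pow(Mul(-4, 324), -1)), Mul(-42611, Rational(-1, 78))) = Add(Mul(Rational(1, 47632), Pow(-1296, -1)), Rational(42611, 78)) = Add(Mul(Rational(1, 47632), Rational(-1, 1296)), Rational(42611, 78)) = Add(Rational(-1, 61731072), Rational(42611, 78)) = Rational(33723368063, 61731072)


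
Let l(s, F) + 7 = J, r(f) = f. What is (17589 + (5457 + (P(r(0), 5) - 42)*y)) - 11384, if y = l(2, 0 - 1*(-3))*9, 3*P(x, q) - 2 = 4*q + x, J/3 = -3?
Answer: 16654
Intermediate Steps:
J = -9 (J = 3*(-3) = -9)
l(s, F) = -16 (l(s, F) = -7 - 9 = -16)
P(x, q) = 2/3 + x/3 + 4*q/3 (P(x, q) = 2/3 + (4*q + x)/3 = 2/3 + (x + 4*q)/3 = 2/3 + (x/3 + 4*q/3) = 2/3 + x/3 + 4*q/3)
y = -144 (y = -16*9 = -144)
(17589 + (5457 + (P(r(0), 5) - 42)*y)) - 11384 = (17589 + (5457 + ((2/3 + (1/3)*0 + (4/3)*5) - 42)*(-144))) - 11384 = (17589 + (5457 + ((2/3 + 0 + 20/3) - 42)*(-144))) - 11384 = (17589 + (5457 + (22/3 - 42)*(-144))) - 11384 = (17589 + (5457 - 104/3*(-144))) - 11384 = (17589 + (5457 + 4992)) - 11384 = (17589 + 10449) - 11384 = 28038 - 11384 = 16654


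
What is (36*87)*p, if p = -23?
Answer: -72036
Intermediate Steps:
(36*87)*p = (36*87)*(-23) = 3132*(-23) = -72036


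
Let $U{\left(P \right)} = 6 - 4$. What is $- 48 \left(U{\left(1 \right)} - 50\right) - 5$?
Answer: $2299$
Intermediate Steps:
$U{\left(P \right)} = 2$ ($U{\left(P \right)} = 6 - 4 = 2$)
$- 48 \left(U{\left(1 \right)} - 50\right) - 5 = - 48 \left(2 - 50\right) - 5 = \left(-48\right) \left(-48\right) - 5 = 2304 - 5 = 2299$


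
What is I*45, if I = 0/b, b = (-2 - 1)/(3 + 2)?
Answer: 0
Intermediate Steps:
b = -⅗ (b = -3/5 = -3*⅕ = -⅗ ≈ -0.60000)
I = 0 (I = 0/(-⅗) = 0*(-5/3) = 0)
I*45 = 0*45 = 0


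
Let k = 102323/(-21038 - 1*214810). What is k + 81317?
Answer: 19178349493/235848 ≈ 81317.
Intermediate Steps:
k = -102323/235848 (k = 102323/(-21038 - 214810) = 102323/(-235848) = 102323*(-1/235848) = -102323/235848 ≈ -0.43385)
k + 81317 = -102323/235848 + 81317 = 19178349493/235848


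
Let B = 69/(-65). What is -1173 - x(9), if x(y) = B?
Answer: -76176/65 ≈ -1171.9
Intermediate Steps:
B = -69/65 (B = 69*(-1/65) = -69/65 ≈ -1.0615)
x(y) = -69/65
-1173 - x(9) = -1173 - 1*(-69/65) = -1173 + 69/65 = -76176/65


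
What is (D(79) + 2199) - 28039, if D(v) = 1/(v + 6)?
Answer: -2196399/85 ≈ -25840.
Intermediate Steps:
D(v) = 1/(6 + v)
(D(79) + 2199) - 28039 = (1/(6 + 79) + 2199) - 28039 = (1/85 + 2199) - 28039 = 186916/85 - 28039 = -2196399/85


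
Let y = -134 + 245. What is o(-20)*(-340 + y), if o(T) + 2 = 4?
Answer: -458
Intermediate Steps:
o(T) = 2 (o(T) = -2 + 4 = 2)
y = 111
o(-20)*(-340 + y) = 2*(-340 + 111) = 2*(-229) = -458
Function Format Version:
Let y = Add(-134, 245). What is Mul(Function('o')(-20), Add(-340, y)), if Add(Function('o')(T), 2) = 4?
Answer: -458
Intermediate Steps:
Function('o')(T) = 2 (Function('o')(T) = Add(-2, 4) = 2)
y = 111
Mul(Function('o')(-20), Add(-340, y)) = Mul(2, Add(-340, 111)) = Mul(2, -229) = -458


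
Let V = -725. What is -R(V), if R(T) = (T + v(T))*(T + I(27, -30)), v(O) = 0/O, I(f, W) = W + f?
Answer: -527800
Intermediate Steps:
v(O) = 0
R(T) = T*(-3 + T) (R(T) = (T + 0)*(T + (-30 + 27)) = T*(T - 3) = T*(-3 + T))
-R(V) = -(-725)*(-3 - 725) = -(-725)*(-728) = -1*527800 = -527800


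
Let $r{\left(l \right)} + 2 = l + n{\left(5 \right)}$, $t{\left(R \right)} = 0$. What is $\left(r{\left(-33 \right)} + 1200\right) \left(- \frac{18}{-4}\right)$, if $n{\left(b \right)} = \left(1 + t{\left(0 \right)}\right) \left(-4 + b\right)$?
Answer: $5247$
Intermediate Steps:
$n{\left(b \right)} = -4 + b$ ($n{\left(b \right)} = \left(1 + 0\right) \left(-4 + b\right) = 1 \left(-4 + b\right) = -4 + b$)
$r{\left(l \right)} = -1 + l$ ($r{\left(l \right)} = -2 + \left(l + \left(-4 + 5\right)\right) = -2 + \left(l + 1\right) = -2 + \left(1 + l\right) = -1 + l$)
$\left(r{\left(-33 \right)} + 1200\right) \left(- \frac{18}{-4}\right) = \left(\left(-1 - 33\right) + 1200\right) \left(- \frac{18}{-4}\right) = \left(-34 + 1200\right) \left(\left(-18\right) \left(- \frac{1}{4}\right)\right) = 1166 \cdot \frac{9}{2} = 5247$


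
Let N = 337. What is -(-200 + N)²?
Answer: -18769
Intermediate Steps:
-(-200 + N)² = -(-200 + 337)² = -1*137² = -1*18769 = -18769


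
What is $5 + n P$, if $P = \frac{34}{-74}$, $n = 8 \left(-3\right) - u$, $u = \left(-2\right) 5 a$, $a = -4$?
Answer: $\frac{1273}{37} \approx 34.405$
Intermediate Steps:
$u = 40$ ($u = \left(-2\right) 5 \left(-4\right) = \left(-10\right) \left(-4\right) = 40$)
$n = -64$ ($n = 8 \left(-3\right) - 40 = -24 - 40 = -64$)
$P = - \frac{17}{37}$ ($P = 34 \left(- \frac{1}{74}\right) = - \frac{17}{37} \approx -0.45946$)
$5 + n P = 5 - - \frac{1088}{37} = 5 + \frac{1088}{37} = \frac{1273}{37}$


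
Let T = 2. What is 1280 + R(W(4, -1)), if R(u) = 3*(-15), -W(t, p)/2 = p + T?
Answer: 1235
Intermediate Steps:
W(t, p) = -4 - 2*p (W(t, p) = -2*(p + 2) = -2*(2 + p) = -4 - 2*p)
R(u) = -45
1280 + R(W(4, -1)) = 1280 - 45 = 1235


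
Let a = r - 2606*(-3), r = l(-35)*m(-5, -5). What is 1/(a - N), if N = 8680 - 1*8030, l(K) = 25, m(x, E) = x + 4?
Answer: 1/7143 ≈ 0.00014000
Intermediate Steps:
m(x, E) = 4 + x
r = -25 (r = 25*(4 - 5) = 25*(-1) = -25)
N = 650 (N = 8680 - 8030 = 650)
a = 7793 (a = -25 - 2606*(-3) = -25 - 1*(-7818) = -25 + 7818 = 7793)
1/(a - N) = 1/(7793 - 1*650) = 1/(7793 - 650) = 1/7143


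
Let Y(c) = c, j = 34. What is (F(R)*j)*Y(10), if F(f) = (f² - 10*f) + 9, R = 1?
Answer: 0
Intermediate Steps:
F(f) = 9 + f² - 10*f
(F(R)*j)*Y(10) = ((9 + 1² - 10*1)*34)*10 = ((9 + 1 - 10)*34)*10 = (0*34)*10 = 0*10 = 0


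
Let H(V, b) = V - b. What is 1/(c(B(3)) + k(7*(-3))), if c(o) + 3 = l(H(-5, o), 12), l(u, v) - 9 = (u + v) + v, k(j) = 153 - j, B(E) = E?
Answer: 1/196 ≈ 0.0051020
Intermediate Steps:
l(u, v) = 9 + u + 2*v (l(u, v) = 9 + ((u + v) + v) = 9 + (u + 2*v) = 9 + u + 2*v)
c(o) = 25 - o (c(o) = -3 + (9 + (-5 - o) + 2*12) = -3 + (9 + (-5 - o) + 24) = -3 + (28 - o) = 25 - o)
1/(c(B(3)) + k(7*(-3))) = 1/((25 - 1*3) + (153 - 7*(-3))) = 1/((25 - 3) + (153 - 1*(-21))) = 1/(22 + (153 + 21)) = 1/(22 + 174) = 1/196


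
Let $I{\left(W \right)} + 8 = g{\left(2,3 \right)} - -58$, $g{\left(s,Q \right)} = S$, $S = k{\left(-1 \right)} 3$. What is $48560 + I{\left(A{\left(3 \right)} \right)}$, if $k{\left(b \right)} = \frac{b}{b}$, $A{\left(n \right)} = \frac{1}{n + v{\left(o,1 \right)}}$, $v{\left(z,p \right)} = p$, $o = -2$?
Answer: $48613$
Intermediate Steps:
$A{\left(n \right)} = \frac{1}{1 + n}$ ($A{\left(n \right)} = \frac{1}{n + 1} = \frac{1}{1 + n}$)
$k{\left(b \right)} = 1$
$S = 3$ ($S = 1 \cdot 3 = 3$)
$g{\left(s,Q \right)} = 3$
$I{\left(W \right)} = 53$ ($I{\left(W \right)} = -8 + \left(3 - -58\right) = -8 + \left(3 + 58\right) = -8 + 61 = 53$)
$48560 + I{\left(A{\left(3 \right)} \right)} = 48560 + 53 = 48613$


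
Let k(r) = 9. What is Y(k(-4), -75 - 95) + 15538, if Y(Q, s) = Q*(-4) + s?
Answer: 15332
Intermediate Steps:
Y(Q, s) = s - 4*Q (Y(Q, s) = -4*Q + s = s - 4*Q)
Y(k(-4), -75 - 95) + 15538 = ((-75 - 95) - 4*9) + 15538 = (-170 - 36) + 15538 = -206 + 15538 = 15332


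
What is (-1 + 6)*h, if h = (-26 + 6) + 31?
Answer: 55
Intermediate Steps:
h = 11 (h = -20 + 31 = 11)
(-1 + 6)*h = (-1 + 6)*11 = 5*11 = 55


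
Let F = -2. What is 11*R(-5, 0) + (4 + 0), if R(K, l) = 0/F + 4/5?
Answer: 64/5 ≈ 12.800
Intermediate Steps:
R(K, l) = ⅘ (R(K, l) = 0/(-2) + 4/5 = 0*(-½) + 4*(⅕) = 0 + ⅘ = ⅘)
11*R(-5, 0) + (4 + 0) = 11*(⅘) + (4 + 0) = 44/5 + 4 = 64/5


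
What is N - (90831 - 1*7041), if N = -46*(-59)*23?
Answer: -21368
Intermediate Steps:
N = 62422 (N = 2714*23 = 62422)
N - (90831 - 1*7041) = 62422 - (90831 - 1*7041) = 62422 - (90831 - 7041) = 62422 - 1*83790 = 62422 - 83790 = -21368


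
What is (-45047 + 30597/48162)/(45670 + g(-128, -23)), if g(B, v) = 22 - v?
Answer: -723174339/733908610 ≈ -0.98537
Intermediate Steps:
(-45047 + 30597/48162)/(45670 + g(-128, -23)) = (-45047 + 30597/48162)/(45670 + (22 - 1*(-23))) = (-45047 + 30597*(1/48162))/(45670 + (22 + 23)) = (-45047 + 10199/16054)/(45670 + 45) = -723174339/16054/45715 = -723174339/16054*1/45715 = -723174339/733908610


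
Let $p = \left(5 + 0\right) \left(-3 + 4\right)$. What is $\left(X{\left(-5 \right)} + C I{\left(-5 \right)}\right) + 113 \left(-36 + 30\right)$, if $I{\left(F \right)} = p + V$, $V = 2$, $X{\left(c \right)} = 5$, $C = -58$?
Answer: $-1079$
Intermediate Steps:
$p = 5$ ($p = 5 \cdot 1 = 5$)
$I{\left(F \right)} = 7$ ($I{\left(F \right)} = 5 + 2 = 7$)
$\left(X{\left(-5 \right)} + C I{\left(-5 \right)}\right) + 113 \left(-36 + 30\right) = \left(5 - 406\right) + 113 \left(-36 + 30\right) = \left(5 - 406\right) + 113 \left(-6\right) = -401 - 678 = -1079$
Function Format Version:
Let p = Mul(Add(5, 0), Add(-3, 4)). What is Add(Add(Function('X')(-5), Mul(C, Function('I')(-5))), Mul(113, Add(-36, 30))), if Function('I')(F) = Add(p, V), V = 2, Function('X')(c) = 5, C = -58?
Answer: -1079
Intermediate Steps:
p = 5 (p = Mul(5, 1) = 5)
Function('I')(F) = 7 (Function('I')(F) = Add(5, 2) = 7)
Add(Add(Function('X')(-5), Mul(C, Function('I')(-5))), Mul(113, Add(-36, 30))) = Add(Add(5, Mul(-58, 7)), Mul(113, Add(-36, 30))) = Add(Add(5, -406), Mul(113, -6)) = Add(-401, -678) = -1079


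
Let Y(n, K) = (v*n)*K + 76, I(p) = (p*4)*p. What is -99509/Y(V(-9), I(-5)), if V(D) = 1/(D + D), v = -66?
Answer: -298527/1328 ≈ -224.79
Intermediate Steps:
I(p) = 4*p² (I(p) = (4*p)*p = 4*p²)
V(D) = 1/(2*D)
Y(n, K) = 76 - 66*K*n (Y(n, K) = (-66*n)*K + 76 = -66*K*n + 76 = 76 - 66*K*n)
-99509/Y(V(-9), I(-5)) = -99509/(76 - 66*4*(-5)²*(½)/(-9)) = -99509/(76 - 66*4*25*(½)*(-⅑)) = -99509/(76 - 66*100*(-1/18)) = -99509/(76 + 1100/3) = -99509/1328/3 = -99509*3/1328 = -298527/1328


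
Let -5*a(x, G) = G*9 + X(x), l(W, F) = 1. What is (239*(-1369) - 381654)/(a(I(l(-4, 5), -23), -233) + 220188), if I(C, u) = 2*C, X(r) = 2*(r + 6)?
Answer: -3544225/1103021 ≈ -3.2132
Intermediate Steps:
X(r) = 12 + 2*r (X(r) = 2*(6 + r) = 12 + 2*r)
a(x, G) = -12/5 - 9*G/5 - 2*x/5 (a(x, G) = -(G*9 + (12 + 2*x))/5 = -(9*G + (12 + 2*x))/5 = -(12 + 2*x + 9*G)/5 = -12/5 - 9*G/5 - 2*x/5)
(239*(-1369) - 381654)/(a(I(l(-4, 5), -23), -233) + 220188) = (239*(-1369) - 381654)/((-12/5 - 9/5*(-233) - 4/5) + 220188) = (-327191 - 381654)/((-12/5 + 2097/5 - 2/5*2) + 220188) = -708845/((-12/5 + 2097/5 - 4/5) + 220188) = -708845/(2081/5 + 220188) = -708845/1103021/5 = -708845*5/1103021 = -3544225/1103021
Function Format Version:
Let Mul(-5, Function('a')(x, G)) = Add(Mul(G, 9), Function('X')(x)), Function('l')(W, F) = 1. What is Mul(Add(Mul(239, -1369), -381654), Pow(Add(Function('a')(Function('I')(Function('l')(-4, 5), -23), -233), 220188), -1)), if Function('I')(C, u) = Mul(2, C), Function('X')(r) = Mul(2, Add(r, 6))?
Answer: Rational(-3544225, 1103021) ≈ -3.2132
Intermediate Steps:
Function('X')(r) = Add(12, Mul(2, r)) (Function('X')(r) = Mul(2, Add(6, r)) = Add(12, Mul(2, r)))
Function('a')(x, G) = Add(Rational(-12, 5), Mul(Rational(-9, 5), G), Mul(Rational(-2, 5), x)) (Function('a')(x, G) = Mul(Rational(-1, 5), Add(Mul(G, 9), Add(12, Mul(2, x)))) = Mul(Rational(-1, 5), Add(Mul(9, G), Add(12, Mul(2, x)))) = Mul(Rational(-1, 5), Add(12, Mul(2, x), Mul(9, G))) = Add(Rational(-12, 5), Mul(Rational(-9, 5), G), Mul(Rational(-2, 5), x)))
Mul(Add(Mul(239, -1369), -381654), Pow(Add(Function('a')(Function('I')(Function('l')(-4, 5), -23), -233), 220188), -1)) = Mul(Add(Mul(239, -1369), -381654), Pow(Add(Add(Rational(-12, 5), Mul(Rational(-9, 5), -233), Mul(Rational(-2, 5), Mul(2, 1))), 220188), -1)) = Mul(Add(-327191, -381654), Pow(Add(Add(Rational(-12, 5), Rational(2097, 5), Mul(Rational(-2, 5), 2)), 220188), -1)) = Mul(-708845, Pow(Add(Add(Rational(-12, 5), Rational(2097, 5), Rational(-4, 5)), 220188), -1)) = Mul(-708845, Pow(Add(Rational(2081, 5), 220188), -1)) = Mul(-708845, Pow(Rational(1103021, 5), -1)) = Mul(-708845, Rational(5, 1103021)) = Rational(-3544225, 1103021)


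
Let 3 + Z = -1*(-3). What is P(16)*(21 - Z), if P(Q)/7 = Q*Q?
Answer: 37632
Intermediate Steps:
Z = 0 (Z = -3 - 1*(-3) = -3 + 3 = 0)
P(Q) = 7*Q**2 (P(Q) = 7*(Q*Q) = 7*Q**2)
P(16)*(21 - Z) = (7*16**2)*(21 - 1*0) = (7*256)*(21 + 0) = 1792*21 = 37632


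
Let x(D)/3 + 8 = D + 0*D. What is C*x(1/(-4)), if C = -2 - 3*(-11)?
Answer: -3069/4 ≈ -767.25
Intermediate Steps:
x(D) = -24 + 3*D (x(D) = -24 + 3*(D + 0*D) = -24 + 3*(D + 0) = -24 + 3*D)
C = 31 (C = -2 + 33 = 31)
C*x(1/(-4)) = 31*(-24 + 3/(-4)) = 31*(-24 + 3*(-¼)) = 31*(-24 - ¾) = 31*(-99/4) = -3069/4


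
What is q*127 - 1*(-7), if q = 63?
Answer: 8008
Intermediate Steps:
q*127 - 1*(-7) = 63*127 - 1*(-7) = 8001 + 7 = 8008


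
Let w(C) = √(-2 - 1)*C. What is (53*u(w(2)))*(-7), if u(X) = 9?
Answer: -3339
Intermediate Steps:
w(C) = I*C*√3 (w(C) = √(-3)*C = (I*√3)*C = I*C*√3)
(53*u(w(2)))*(-7) = (53*9)*(-7) = 477*(-7) = -3339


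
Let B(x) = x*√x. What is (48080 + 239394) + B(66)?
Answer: 287474 + 66*√66 ≈ 2.8801e+5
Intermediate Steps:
B(x) = x^(3/2)
(48080 + 239394) + B(66) = (48080 + 239394) + 66^(3/2) = 287474 + 66*√66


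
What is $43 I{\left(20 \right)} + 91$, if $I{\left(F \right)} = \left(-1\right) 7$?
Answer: $-210$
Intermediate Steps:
$I{\left(F \right)} = -7$
$43 I{\left(20 \right)} + 91 = 43 \left(-7\right) + 91 = -301 + 91 = -210$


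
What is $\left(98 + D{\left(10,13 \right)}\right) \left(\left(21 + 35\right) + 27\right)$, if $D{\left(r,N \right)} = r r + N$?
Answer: $17513$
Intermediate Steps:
$D{\left(r,N \right)} = N + r^{2}$ ($D{\left(r,N \right)} = r^{2} + N = N + r^{2}$)
$\left(98 + D{\left(10,13 \right)}\right) \left(\left(21 + 35\right) + 27\right) = \left(98 + \left(13 + 10^{2}\right)\right) \left(\left(21 + 35\right) + 27\right) = \left(98 + \left(13 + 100\right)\right) \left(56 + 27\right) = \left(98 + 113\right) 83 = 211 \cdot 83 = 17513$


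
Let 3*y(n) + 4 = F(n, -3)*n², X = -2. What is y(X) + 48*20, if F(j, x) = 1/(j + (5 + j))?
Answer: 960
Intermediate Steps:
F(j, x) = 1/(5 + 2*j)
y(n) = -4/3 + n²/(3*(5 + 2*n)) (y(n) = -4/3 + (n²/(5 + 2*n))/3 = -4/3 + n²/(3*(5 + 2*n)))
y(X) + 48*20 = (-20 + (-2)² - 8*(-2))/(3*(5 + 2*(-2))) + 48*20 = (-20 + 4 + 16)/(3*(5 - 4)) + 960 = (⅓)*0/1 + 960 = (⅓)*1*0 + 960 = 0 + 960 = 960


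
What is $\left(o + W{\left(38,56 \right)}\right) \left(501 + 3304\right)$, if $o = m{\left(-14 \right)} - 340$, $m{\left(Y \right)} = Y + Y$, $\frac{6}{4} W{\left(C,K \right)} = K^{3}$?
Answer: $\frac{1332237040}{3} \approx 4.4408 \cdot 10^{8}$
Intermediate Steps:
$W{\left(C,K \right)} = \frac{2 K^{3}}{3}$
$m{\left(Y \right)} = 2 Y$
$o = -368$ ($o = 2 \left(-14\right) - 340 = -28 - 340 = -368$)
$\left(o + W{\left(38,56 \right)}\right) \left(501 + 3304\right) = \left(-368 + \frac{2 \cdot 56^{3}}{3}\right) \left(501 + 3304\right) = \left(-368 + \frac{2}{3} \cdot 175616\right) 3805 = \left(-368 + \frac{351232}{3}\right) 3805 = \frac{350128}{3} \cdot 3805 = \frac{1332237040}{3}$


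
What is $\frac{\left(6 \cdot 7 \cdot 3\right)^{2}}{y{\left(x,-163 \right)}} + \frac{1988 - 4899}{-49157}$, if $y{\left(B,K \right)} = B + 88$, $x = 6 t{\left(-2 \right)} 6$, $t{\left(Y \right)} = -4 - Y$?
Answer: $\frac{195115777}{196628} \approx 992.31$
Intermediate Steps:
$x = -72$ ($x = 6 \left(-4 - -2\right) 6 = 6 \left(-4 + 2\right) 6 = 6 \left(-2\right) 6 = \left(-12\right) 6 = -72$)
$y{\left(B,K \right)} = 88 + B$
$\frac{\left(6 \cdot 7 \cdot 3\right)^{2}}{y{\left(x,-163 \right)}} + \frac{1988 - 4899}{-49157} = \frac{\left(6 \cdot 7 \cdot 3\right)^{2}}{88 - 72} + \frac{1988 - 4899}{-49157} = \frac{\left(42 \cdot 3\right)^{2}}{16} + \left(1988 - 4899\right) \left(- \frac{1}{49157}\right) = 126^{2} \cdot \frac{1}{16} - - \frac{2911}{49157} = 15876 \cdot \frac{1}{16} + \frac{2911}{49157} = \frac{3969}{4} + \frac{2911}{49157} = \frac{195115777}{196628}$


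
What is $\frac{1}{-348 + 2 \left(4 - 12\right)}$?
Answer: $- \frac{1}{364} \approx -0.0027473$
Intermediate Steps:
$\frac{1}{-348 + 2 \left(4 - 12\right)} = \frac{1}{-348 + 2 \left(-8\right)} = \frac{1}{-348 - 16} = \frac{1}{-364} = - \frac{1}{364}$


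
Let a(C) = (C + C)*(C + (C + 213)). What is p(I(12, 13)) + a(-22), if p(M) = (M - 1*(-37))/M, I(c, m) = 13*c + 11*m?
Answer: -2223028/299 ≈ -7434.9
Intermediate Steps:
I(c, m) = 11*m + 13*c
a(C) = 2*C*(213 + 2*C) (a(C) = (2*C)*(C + (213 + C)) = (2*C)*(213 + 2*C) = 2*C*(213 + 2*C))
p(M) = (37 + M)/M (p(M) = (M + 37)/M = (37 + M)/M)
p(I(12, 13)) + a(-22) = (37 + (11*13 + 13*12))/(11*13 + 13*12) + 2*(-22)*(213 + 2*(-22)) = (37 + (143 + 156))/(143 + 156) + 2*(-22)*(213 - 44) = (37 + 299)/299 + 2*(-22)*169 = (1/299)*336 - 7436 = 336/299 - 7436 = -2223028/299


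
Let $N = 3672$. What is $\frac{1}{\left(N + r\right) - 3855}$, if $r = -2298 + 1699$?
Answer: $- \frac{1}{782} \approx -0.0012788$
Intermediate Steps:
$r = -599$
$\frac{1}{\left(N + r\right) - 3855} = \frac{1}{\left(3672 - 599\right) - 3855} = \frac{1}{3073 - 3855} = \frac{1}{-782} = - \frac{1}{782}$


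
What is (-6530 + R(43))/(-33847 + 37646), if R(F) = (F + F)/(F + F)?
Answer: -6529/3799 ≈ -1.7186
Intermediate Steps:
R(F) = 1 (R(F) = (2*F)/((2*F)) = (2*F)*(1/(2*F)) = 1)
(-6530 + R(43))/(-33847 + 37646) = (-6530 + 1)/(-33847 + 37646) = -6529/3799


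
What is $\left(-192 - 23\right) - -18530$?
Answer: $18315$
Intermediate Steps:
$\left(-192 - 23\right) - -18530 = \left(-192 - 23\right) + 18530 = -215 + 18530 = 18315$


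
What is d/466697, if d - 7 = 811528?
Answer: 811535/466697 ≈ 1.7389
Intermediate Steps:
d = 811535 (d = 7 + 811528 = 811535)
d/466697 = 811535/466697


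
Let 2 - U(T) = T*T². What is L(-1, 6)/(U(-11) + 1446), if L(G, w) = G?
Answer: -1/2779 ≈ -0.00035984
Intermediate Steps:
U(T) = 2 - T³ (U(T) = 2 - T*T² = 2 - T³)
L(-1, 6)/(U(-11) + 1446) = -1/((2 - 1*(-11)³) + 1446) = -1/((2 - 1*(-1331)) + 1446) = -1/((2 + 1331) + 1446) = -1/(1333 + 1446) = -1/2779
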